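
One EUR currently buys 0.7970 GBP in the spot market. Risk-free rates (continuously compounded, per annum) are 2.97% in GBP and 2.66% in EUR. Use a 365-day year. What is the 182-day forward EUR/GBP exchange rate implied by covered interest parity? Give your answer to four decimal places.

0.7982

F = S·e^((r_GBP − r_EUR)T) = 0.7970 · e^((0.0297 − 0.0266) × 182/365)
= 0.7970 · e^0.001546 = 0.7970 × 1.001547
F = 0.7982 GBP per EUR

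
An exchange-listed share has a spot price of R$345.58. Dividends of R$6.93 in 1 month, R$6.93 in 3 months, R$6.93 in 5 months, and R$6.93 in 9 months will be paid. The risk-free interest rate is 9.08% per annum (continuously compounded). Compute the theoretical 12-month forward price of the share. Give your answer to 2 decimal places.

PV(dividends) I = 6.93·e^(−0.0908·1/12) + 6.93·e^(−0.0908·3/12) + 6.93·e^(−0.0908·5/12) + 6.93·e^(−0.0908·9/12)
I = 6.8778 + 6.7745 + 6.6727 + 6.4738 = 26.7988
F = (S − I)·e^(rT) = (345.58 − 26.7988) · e^(0.0908·12/12)
= 318.7812 · e^0.090800 = 318.7812 × 1.095050 = R$349.08

R$349.08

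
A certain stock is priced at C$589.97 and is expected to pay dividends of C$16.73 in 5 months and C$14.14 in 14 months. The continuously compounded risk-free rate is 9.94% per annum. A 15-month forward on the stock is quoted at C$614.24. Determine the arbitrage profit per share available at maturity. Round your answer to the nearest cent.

PV(dividends) I = 16.73·e^(−0.0994·5/12) + 14.14·e^(−0.0994·14/12) = 28.6430
Fair forward F* = (S − I)·e^(rT) = (589.97 − 28.6430)·e^0.124250 = 561.3270 × 1.132299 = 635.5900
Market C$614.24 < fair 635.5900: forward underpriced → reverse cash-and-carry (short the stock, invest proceeds at r, pay the dividends, go long the forward).
Profit at T = |F_mkt − F*| = |614.24 − 635.5900| = C$21.35 per share

C$21.35 per share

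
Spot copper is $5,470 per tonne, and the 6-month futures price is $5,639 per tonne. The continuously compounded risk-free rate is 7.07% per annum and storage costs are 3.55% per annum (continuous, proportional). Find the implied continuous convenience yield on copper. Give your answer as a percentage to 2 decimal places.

4.53%

F = S·e^((r+u−y)T) ⇒ (r+u−y) = ln(F/S)/T
ln(5639/5470) = 0.030428; /T ⇒ 0.060856
y = r + u − ln(F/S)/T = 0.0707 + 0.0355 − 0.060856 = 0.045344
y = 4.53%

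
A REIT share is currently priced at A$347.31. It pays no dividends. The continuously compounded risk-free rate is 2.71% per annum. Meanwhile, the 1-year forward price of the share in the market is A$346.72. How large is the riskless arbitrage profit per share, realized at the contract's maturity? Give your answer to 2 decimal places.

A$10.13 per share

Fair forward: F* = S·e^(carry·T), with carry = r = 0.0271
F* = 347.31 · e^(0.0271 × 1) = 347.31 · e^0.027100 = 347.31 × 1.027471 = A$356.8510
Market A$346.72 < fair A$356.8510: forward underpriced → reverse cash-and-carry (short spot, go long the forward).
At maturity, profit = |F_mkt − F*| = |346.72 − 356.8510| = A$10.13 per share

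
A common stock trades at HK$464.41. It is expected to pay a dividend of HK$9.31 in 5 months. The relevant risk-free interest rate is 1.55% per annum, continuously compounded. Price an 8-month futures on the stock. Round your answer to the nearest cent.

PV(dividends) I = 9.31·e^(−0.0155·5/12)
I = 9.2501
F = (S − I)·e^(rT) = (464.41 − 9.2501) · e^(0.0155·8/12)
= 455.1599 · e^0.010333 = 455.1599 × 1.010387 = HK$459.89

HK$459.89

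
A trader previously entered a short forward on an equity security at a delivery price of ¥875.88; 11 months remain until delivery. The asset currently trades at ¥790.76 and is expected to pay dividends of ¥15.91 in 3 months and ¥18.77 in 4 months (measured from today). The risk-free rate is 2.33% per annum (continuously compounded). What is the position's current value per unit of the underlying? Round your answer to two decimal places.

PV(remaining dividends) I = 15.91·e^(−0.0233·3/12) + 18.77·e^(−0.0233·4/12) = 34.4424
Current forward F = (S − I)·e^(rT) = (790.76 − 34.4424)·e^(0.0233·11/12) = 756.3176 × 1.021588 = 772.6450
Value (long) = (F − K)·e^(−rT) = (772.6450 − 875.88) × 0.978868 = -101.0534
Short position value = −(long value) = ¥101.05

¥101.05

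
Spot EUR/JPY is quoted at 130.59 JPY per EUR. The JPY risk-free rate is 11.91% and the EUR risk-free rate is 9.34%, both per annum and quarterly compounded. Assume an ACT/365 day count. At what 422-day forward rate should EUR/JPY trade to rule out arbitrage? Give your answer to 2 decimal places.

134.43

By covered interest parity, F = S · (1+r_JPY/4)^(4T) / (1+r_EUR/4)^(4T)
= 130.59 × 1.145326 / 1.112650 = 130.59 × 1.029368
F = 134.43 JPY per EUR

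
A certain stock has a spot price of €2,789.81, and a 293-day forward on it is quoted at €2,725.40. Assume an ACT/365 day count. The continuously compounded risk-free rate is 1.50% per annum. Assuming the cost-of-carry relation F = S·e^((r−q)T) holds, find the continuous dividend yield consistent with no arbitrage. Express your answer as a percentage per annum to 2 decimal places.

From F = S·e^((r−q)T): (r − q) = ln(F/S)/T
ln(2725.40/2789.81) = ln(0.976912) = -0.023359
(r − q) = -0.023359 / (293/365) = -0.029099
q = r − ln(F/S)/T = 0.0150 + 0.029099 = 0.044099
q = 4.41%

4.41%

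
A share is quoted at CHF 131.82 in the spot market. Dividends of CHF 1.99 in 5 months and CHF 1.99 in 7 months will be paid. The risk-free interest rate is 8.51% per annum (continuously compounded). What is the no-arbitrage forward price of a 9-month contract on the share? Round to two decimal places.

PV(dividends) I = 1.99·e^(−0.0851·5/12) + 1.99·e^(−0.0851·7/12)
I = 1.9207 + 1.8936 = 3.8143
F = (S − I)·e^(rT) = (131.82 − 3.8143) · e^(0.0851·9/12)
= 128.0057 · e^0.063825 = 128.0057 × 1.065906 = CHF 136.44

CHF 136.44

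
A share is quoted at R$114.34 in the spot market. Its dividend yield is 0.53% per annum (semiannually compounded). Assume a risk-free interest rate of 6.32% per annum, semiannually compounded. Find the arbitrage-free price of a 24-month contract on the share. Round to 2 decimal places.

F = S · (1+r/2)^(2T) / (1+q/2)^(2T)
= 114.34 × 1.132519 / 1.010642 = 114.34 × 1.120594
F = R$128.13

R$128.13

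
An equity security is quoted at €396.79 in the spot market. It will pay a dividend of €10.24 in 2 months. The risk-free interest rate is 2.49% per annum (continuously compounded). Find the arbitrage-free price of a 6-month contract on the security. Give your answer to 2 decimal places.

€391.44

PV(dividends) I = 10.24·e^(−0.0249·2/12)
I = 10.1976
F = (S − I)·e^(rT) = (396.79 − 10.1976) · e^(0.0249·6/12)
= 386.5924 · e^0.012450 = 386.5924 × 1.012528 = €391.44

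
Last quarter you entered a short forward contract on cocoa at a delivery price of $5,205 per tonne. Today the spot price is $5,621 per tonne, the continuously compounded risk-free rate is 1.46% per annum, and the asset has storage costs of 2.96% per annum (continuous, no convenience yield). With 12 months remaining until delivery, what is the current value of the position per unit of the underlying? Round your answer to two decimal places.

-$660.31 per tonne

Current fair forward for the remaining 12 months: F = S·e^((r + u)·T), (r + u) = 0.0146 + 0.0296 = 0.0442
F = 5621 · e^(0.0442 × 12/12) = 5621 × 1.04519137 = 5875.0207
Value of long forward = (F − K)·e^(−rT) = (5875.0207 − 5205) · e^(−0.0146·12/12)
= 670.0207 × 0.98550606 = 660.31
Short position value = −(long value) = -$660.31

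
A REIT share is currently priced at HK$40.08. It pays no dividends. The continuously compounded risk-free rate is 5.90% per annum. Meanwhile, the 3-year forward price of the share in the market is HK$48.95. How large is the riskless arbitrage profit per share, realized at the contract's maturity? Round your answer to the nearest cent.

Fair forward: F* = S·e^(carry·T), with carry = r = 0.0590
F* = 40.08 · e^(0.0590 × 3) = 40.08 · e^0.177000 = 40.08 × 1.193631 = HK$47.8407
Market HK$48.95 > fair HK$47.8407: forward overpriced → cash-and-carry (buy spot, short the forward).
At maturity, profit = |F_mkt − F*| = |48.95 − 47.8407| = HK$1.11 per share

HK$1.11 per share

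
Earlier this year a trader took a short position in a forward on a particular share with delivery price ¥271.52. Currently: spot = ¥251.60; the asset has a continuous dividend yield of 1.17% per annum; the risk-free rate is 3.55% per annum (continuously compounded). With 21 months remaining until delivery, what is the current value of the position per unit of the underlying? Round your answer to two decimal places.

¥8.66

Current fair forward for the remaining 21 months: F = S·e^((r − q)·T), (r − q) = 0.0355 − 0.0117 = 0.0238
F = 251.60 · e^(0.0238 × 21/12) = 251.60 × 1.042530 = 262.3005
Value of long forward = (F − K)·e^(−rT) = (262.3005 − 271.52) · e^(−0.0355·21/12)
= -9.2195 × 0.939765 = -8.66
Short position value = −(long value) = ¥8.66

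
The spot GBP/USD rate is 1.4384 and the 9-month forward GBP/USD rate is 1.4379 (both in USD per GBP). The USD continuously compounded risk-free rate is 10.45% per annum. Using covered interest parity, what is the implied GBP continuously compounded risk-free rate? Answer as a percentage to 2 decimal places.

10.50%

F = S·e^((r_USD − r_GBP)T) ⇒ r_GBP = r_USD − ln(F/S)/T
ln(1.4379/1.4384) = -0.000348; /(9/12) = -0.000464
r_GBP = 0.1045 + 0.000464 = 0.104964
r_GBP = 10.50%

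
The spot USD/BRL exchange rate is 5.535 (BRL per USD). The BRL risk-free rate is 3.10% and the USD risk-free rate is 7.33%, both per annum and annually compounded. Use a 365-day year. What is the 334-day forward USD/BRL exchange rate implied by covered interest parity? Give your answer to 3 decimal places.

By covered interest parity, F = S · (1+r_BRL)^T / (1+r_USD)^T
= 5.535 × 1.028330 / 1.066871 = 5.535 × 0.963875
F = 5.335 BRL per USD

5.335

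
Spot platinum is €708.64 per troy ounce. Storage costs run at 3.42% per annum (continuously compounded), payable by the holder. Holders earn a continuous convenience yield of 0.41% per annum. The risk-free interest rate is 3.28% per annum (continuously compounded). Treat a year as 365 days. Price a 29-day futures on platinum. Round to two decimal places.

€712.19 per troy ounce

Net carry = r + u − y = 0.0328 + 0.0342 − 0.0041 = 0.0629
F = S·e^((r+u−y)T) = 708.64 · e^(0.0629 × 29/365) = 708.64 · e^0.004998
= 708.64 × 1.005011 = €712.19 per troy ounce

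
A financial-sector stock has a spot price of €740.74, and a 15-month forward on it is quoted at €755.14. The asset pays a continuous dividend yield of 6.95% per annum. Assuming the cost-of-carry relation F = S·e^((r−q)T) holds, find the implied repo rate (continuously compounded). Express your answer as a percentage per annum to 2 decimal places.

8.49%

From F = S·e^((r−q)T): (r − q) = ln(F/S)/T
ln(755.14/740.74) = ln(1.019440) = 0.019253
(r − q) = 0.019253 / (15/12) = 0.015402
r = ln(F/S)/T + q = 0.015402 + 0.0695 = 0.084902
r = 8.49%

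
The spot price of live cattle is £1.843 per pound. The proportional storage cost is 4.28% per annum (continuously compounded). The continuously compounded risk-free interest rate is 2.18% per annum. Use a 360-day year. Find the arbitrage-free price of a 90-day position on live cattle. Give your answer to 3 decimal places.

Net carry = r + u − y = 0.0218 + 0.0428 − 0.0000 = 0.0646
F = S·e^((r+u−y)T) = 1.843 · e^(0.0646 × 90/360) = 1.843 · e^0.016150
= 1.843 × 1.016281 = £1.873 per pound

£1.873 per pound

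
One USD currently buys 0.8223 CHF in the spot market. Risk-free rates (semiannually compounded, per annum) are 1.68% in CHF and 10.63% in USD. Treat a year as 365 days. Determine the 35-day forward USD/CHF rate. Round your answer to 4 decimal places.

By covered interest parity, F = S · (1+r_CHF/2)^(2T) / (1+r_USD/2)^(2T)
= 0.8223 × 1.001606 / 1.009981 = 0.8223 × 0.991708
F = 0.8155 CHF per USD

0.8155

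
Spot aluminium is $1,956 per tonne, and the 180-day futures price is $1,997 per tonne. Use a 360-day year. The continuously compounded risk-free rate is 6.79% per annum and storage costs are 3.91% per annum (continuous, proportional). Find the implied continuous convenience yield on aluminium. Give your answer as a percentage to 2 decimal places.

6.55%

F = S·e^((r+u−y)T) ⇒ (r+u−y) = ln(F/S)/T
ln(1997/1956) = 0.020744; /T ⇒ 0.041488
y = r + u − ln(F/S)/T = 0.0679 + 0.0391 − 0.041488 = 0.065512
y = 6.55%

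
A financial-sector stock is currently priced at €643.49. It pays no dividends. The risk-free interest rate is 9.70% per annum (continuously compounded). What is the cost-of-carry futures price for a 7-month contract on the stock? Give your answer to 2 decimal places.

€680.95

F = S·e^(rT) = 643.49 · e^(0.0970 × 7/12)
= 643.49 · e^0.056583 = 643.49 × 1.058214
F = €680.95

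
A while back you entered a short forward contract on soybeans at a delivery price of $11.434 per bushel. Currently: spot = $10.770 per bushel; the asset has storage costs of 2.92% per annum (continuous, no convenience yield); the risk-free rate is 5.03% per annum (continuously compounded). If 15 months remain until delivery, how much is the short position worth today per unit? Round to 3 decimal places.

-$0.433 per bushel

Current fair forward for the remaining 15 months: F = S·e^((r + u)·T), (r + u) = 0.0503 + 0.0292 = 0.0795
F = 10.770 · e^(0.0795 × 15/12) = 10.770 × 1.104480 = 11.8952
Value of long forward = (F − K)·e^(−rT) = (11.8952 − 11.434) · e^(−0.0503·15/12)
= 0.4612 × 0.939061 = 0.433
Short position value = −(long value) = -$0.433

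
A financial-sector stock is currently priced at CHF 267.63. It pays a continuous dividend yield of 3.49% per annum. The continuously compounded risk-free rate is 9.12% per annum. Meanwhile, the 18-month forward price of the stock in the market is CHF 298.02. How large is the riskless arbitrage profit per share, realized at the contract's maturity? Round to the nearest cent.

Fair forward: F* = S·e^(carry·T), with carry = (r − q) = 0.0912 − 0.0349 = 0.0563
F* = 267.63 · e^(0.0563 × 18/12) = 267.63 · e^0.084450 = 267.63 × 1.088118 = CHF 291.2130
Market CHF 298.02 > fair CHF 291.2130: forward overpriced → cash-and-carry (buy spot, short the forward).
At maturity, profit = |F_mkt − F*| = |298.02 − 291.2130| = CHF 6.81 per share

CHF 6.81 per share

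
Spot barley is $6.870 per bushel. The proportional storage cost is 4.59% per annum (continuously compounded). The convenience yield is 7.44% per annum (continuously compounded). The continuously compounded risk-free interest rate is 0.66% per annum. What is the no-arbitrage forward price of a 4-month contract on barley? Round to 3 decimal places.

Net carry = r + u − y = 0.0066 + 0.0459 − 0.0744 = -0.0219
F = S·e^((r+u−y)T) = 6.870 · e^(-0.0219 × 4/12) = 6.870 · e^-0.007300
= 6.870 × 0.992727 = $6.820 per bushel

$6.820 per bushel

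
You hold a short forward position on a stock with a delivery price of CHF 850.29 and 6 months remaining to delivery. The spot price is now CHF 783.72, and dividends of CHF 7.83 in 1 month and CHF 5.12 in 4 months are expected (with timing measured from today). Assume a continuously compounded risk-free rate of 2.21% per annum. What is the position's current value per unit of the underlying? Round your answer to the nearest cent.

PV(remaining dividends) I = 7.83·e^(−0.0221·1/12) + 5.12·e^(−0.0221·4/12) = 12.8980
Current forward F = (S − I)·e^(rT) = (783.72 − 12.8980)·e^(0.0221·6/12) = 770.8220 × 1.011111 = 779.3866
Value (long) = (F − K)·e^(−rT) = (779.3866 − 850.29) × 0.989011 = -70.1242
Short position value = −(long value) = CHF 70.12

CHF 70.12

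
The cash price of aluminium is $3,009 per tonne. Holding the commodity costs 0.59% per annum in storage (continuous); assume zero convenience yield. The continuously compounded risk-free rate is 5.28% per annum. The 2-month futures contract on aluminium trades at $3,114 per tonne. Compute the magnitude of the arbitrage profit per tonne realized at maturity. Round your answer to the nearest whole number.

Fair futures: F* = S·e^(carry·T), with carry = (r + u) = 0.0528 + 0.0059 = 0.0587
F* = 3009 · e^(0.0587 × 2/12) = 3009 · e^0.009783 = 3009 × 1.009831 = $3038.5815
Market $3114 > fair $3038.5815: forward overpriced → cash-and-carry (buy spot, short the forward).
At maturity, profit = |F_mkt − F*| = |3114 − 3038.5815| = $75 per tonne

$75 per tonne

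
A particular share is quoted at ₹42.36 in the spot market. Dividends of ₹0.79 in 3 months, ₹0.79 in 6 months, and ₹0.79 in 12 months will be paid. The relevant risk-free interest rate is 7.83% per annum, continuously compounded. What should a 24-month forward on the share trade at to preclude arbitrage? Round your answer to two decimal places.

₹46.89

PV(dividends) I = 0.79·e^(−0.0783·3/12) + 0.79·e^(−0.0783·6/12) + 0.79·e^(−0.0783·12/12)
I = 0.7747 + 0.7597 + 0.7305 = 2.2649
F = (S − I)·e^(rT) = (42.36 − 2.2649) · e^(0.0783·24/12)
= 40.0951 · e^0.156600 = 40.0951 × 1.169528 = ₹46.89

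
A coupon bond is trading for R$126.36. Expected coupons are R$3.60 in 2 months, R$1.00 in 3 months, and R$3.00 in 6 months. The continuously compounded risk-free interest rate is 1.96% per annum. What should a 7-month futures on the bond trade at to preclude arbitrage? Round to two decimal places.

R$120.17

PV(coupons) I = 3.60·e^(−0.0196·2/12) + 1.00·e^(−0.0196·3/12) + 3.00·e^(−0.0196·6/12)
I = 3.5883 + 0.9951 + 2.9707 = 7.5541
F = (S − I)·e^(rT) = (126.36 − 7.5541) · e^(0.0196·7/12)
= 118.8059 · e^0.011433 = 118.8059 × 1.011499 = R$120.17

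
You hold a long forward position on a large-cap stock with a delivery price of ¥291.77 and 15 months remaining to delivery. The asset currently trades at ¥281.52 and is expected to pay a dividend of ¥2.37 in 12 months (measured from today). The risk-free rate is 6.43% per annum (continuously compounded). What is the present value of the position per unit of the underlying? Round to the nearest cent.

¥10.06

PV(remaining dividends) I = 2.37·e^(−0.0643·12/12) = 2.2224
Current forward F = (S − I)·e^(rT) = (281.52 − 2.2224)·e^(0.0643·15/12) = 279.2976 × 1.083693 = 302.6729
Value (long) = (F − K)·e^(−rT) = (302.6729 − 291.77) × 0.922770 = 10.0609
Value = ¥10.06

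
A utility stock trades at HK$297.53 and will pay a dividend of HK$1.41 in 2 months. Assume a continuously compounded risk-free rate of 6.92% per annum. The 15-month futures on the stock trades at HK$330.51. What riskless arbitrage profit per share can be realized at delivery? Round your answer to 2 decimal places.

PV(dividends) I = 1.41·e^(−0.0692·2/12) = 1.3938
Fair futures F* = (S − I)·e^(rT) = (297.53 − 1.3938)·e^0.086500 = 296.1362 × 1.090351 = 322.8924
Market HK$330.51 > fair 322.8924: forward overpriced → cash-and-carry (borrow at r, buy the stock and collect the dividends, short the forward).
Profit at T = |F_mkt − F*| = |330.51 − 322.8924| = HK$7.62 per share

HK$7.62 per share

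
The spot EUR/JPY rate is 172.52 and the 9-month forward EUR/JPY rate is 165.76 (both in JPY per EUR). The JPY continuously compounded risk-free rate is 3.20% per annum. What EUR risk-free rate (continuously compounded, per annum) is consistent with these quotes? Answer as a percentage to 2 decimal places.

8.53%

F = S·e^((r_JPY − r_EUR)T) ⇒ r_EUR = r_JPY − ln(F/S)/T
ln(165.76/172.52) = -0.039972; /(9/12) = -0.053296
r_EUR = 0.0320 + 0.053296 = 0.085296
r_EUR = 8.53%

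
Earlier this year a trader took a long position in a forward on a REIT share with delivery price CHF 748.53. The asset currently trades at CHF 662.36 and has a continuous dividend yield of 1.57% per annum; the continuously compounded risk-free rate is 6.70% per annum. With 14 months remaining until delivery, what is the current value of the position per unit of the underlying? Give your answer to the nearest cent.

Current fair forward for the remaining 14 months: F = S·e^((r − q)·T), (r − q) = 0.0670 − 0.0157 = 0.0513
F = 662.36 · e^(0.0513 × 14/12) = 662.36 × 1.061677 = 703.2124
Value of long forward = (F − K)·e^(−rT) = (703.2124 − 748.53) · e^(−0.0670·14/12)
= -45.3176 × 0.924810 = -41.91

-CHF 41.91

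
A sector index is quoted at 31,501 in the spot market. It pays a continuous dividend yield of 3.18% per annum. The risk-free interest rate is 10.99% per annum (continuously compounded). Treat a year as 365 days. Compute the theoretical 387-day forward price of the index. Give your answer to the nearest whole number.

F = S·e^((r − q)T) = 31501 · e^((0.1099 − 0.0318) × 387/365)
= 31501 · e^0.082807 = 31501 × 1.086332
F = 34,221

34,221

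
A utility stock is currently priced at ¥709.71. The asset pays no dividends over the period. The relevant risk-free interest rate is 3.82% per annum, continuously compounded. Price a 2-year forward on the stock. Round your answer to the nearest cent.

¥766.06

F = S·e^(rT) = 709.71 · e^(0.0382 × 2)
= 709.71 · e^0.076400 = 709.71 × 1.079394
F = ¥766.06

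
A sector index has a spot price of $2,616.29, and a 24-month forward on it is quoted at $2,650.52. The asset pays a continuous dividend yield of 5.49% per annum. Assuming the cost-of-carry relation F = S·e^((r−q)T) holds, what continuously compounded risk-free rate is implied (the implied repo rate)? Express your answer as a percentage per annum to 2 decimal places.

6.14%

From F = S·e^((r−q)T): (r − q) = ln(F/S)/T
ln(2650.52/2616.29) = ln(1.013083) = 0.012998
(r − q) = 0.012998 / (24/12) = 0.006499
r = ln(F/S)/T + q = 0.006499 + 0.0549 = 0.061399
r = 6.14%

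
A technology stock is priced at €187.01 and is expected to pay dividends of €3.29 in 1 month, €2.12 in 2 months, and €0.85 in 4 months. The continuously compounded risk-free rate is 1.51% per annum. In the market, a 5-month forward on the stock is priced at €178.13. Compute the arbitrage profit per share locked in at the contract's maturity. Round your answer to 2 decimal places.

€3.77 per share

PV(dividends) I = 3.29·e^(−0.0151·1/12) + 2.12·e^(−0.0151·2/12) + 0.85·e^(−0.0151·4/12) = 6.2463
Fair forward F* = (S − I)·e^(rT) = (187.01 − 6.2463)·e^0.006292 = 180.7637 × 1.006312 = 181.9047
Market €178.13 < fair 181.9047: forward underpriced → reverse cash-and-carry (short the stock, invest proceeds at r, pay the dividends, go long the forward).
Profit at T = |F_mkt − F*| = |178.13 − 181.9047| = €3.77 per share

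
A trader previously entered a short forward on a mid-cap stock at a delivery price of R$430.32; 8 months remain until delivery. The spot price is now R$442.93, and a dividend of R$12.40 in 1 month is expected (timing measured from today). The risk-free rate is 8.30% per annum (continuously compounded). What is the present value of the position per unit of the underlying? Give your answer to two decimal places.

PV(remaining dividends) I = 12.40·e^(−0.0830·1/12) = 12.3145
Current forward F = (S − I)·e^(rT) = (442.93 − 12.3145)·e^(0.0830·8/12) = 430.6155 × 1.056893 = 455.1145
Value (long) = (F − K)·e^(−rT) = (455.1145 − 430.32) × 0.946170 = 23.4598
Short position value = −(long value) = -R$23.46

-R$23.46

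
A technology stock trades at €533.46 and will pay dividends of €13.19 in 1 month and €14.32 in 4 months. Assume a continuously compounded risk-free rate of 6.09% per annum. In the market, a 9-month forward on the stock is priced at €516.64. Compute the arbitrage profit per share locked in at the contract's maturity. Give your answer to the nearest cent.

€13.33 per share

PV(dividends) I = 13.19·e^(−0.0609·1/12) + 14.32·e^(−0.0609·4/12) = 27.1555
Fair forward F* = (S − I)·e^(rT) = (533.46 − 27.1555)·e^0.045675 = 506.3045 × 1.046734 = 529.9661
Market €516.64 < fair 529.9661: forward underpriced → reverse cash-and-carry (short the stock, invest proceeds at r, pay the dividends, go long the forward).
Profit at T = |F_mkt − F*| = |516.64 − 529.9661| = €13.33 per share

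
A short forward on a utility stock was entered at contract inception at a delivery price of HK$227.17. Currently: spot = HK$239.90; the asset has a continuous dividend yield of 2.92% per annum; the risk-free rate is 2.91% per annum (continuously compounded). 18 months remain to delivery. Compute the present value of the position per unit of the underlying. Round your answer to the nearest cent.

-HK$12.15

Current fair forward for the remaining 18 months: F = S·e^((r − q)·T), (r − q) = 0.0291 − 0.0292 = -0.0001
F = 239.90 · e^(-0.0001 × 18/12) = 239.90 × 0.999850 = 239.8640
Value of long forward = (F − K)·e^(−rT) = (239.8640 − 227.17) · e^(−0.0291·18/12)
= 12.6940 × 0.957289 = 12.15
Short position value = −(long value) = -HK$12.15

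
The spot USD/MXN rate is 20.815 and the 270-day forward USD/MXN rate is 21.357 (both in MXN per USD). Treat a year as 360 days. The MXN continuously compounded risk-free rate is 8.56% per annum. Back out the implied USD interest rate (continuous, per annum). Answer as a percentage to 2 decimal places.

F = S·e^((r_MXN − r_USD)T) ⇒ r_USD = r_MXN − ln(F/S)/T
ln(21.357/20.815) = 0.025706; /(270/360) = 0.034275
r_USD = 0.0856 − 0.034275 = 0.051325
r_USD = 5.13%

5.13%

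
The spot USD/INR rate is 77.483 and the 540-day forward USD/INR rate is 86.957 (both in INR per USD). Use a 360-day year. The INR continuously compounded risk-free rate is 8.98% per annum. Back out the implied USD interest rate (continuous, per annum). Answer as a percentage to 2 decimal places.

F = S·e^((r_INR − r_USD)T) ⇒ r_USD = r_INR − ln(F/S)/T
ln(86.957/77.483) = 0.115355; /(540/360) = 0.076903
r_USD = 0.0898 − 0.076903 = 0.012897
r_USD = 1.29%

1.29%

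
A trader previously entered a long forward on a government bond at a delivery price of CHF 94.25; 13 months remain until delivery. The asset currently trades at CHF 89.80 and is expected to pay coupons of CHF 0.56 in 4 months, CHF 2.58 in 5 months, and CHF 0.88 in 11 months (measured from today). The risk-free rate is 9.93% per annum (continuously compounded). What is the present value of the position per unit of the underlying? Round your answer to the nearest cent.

CHF 1.34

PV(remaining coupons) I = 0.56·e^(−0.0993·4/12) + 2.58·e^(−0.0993·5/12) + 0.88·e^(−0.0993·11/12) = 3.8206
Current forward F = (S − I)·e^(rT) = (89.80 − 3.8206)·e^(0.0993·13/12) = 85.9794 × 1.113574 = 95.7444
Value (long) = (F − K)·e^(−rT) = (95.7444 − 94.25) × 0.898009 = 1.3420
Value = CHF 1.34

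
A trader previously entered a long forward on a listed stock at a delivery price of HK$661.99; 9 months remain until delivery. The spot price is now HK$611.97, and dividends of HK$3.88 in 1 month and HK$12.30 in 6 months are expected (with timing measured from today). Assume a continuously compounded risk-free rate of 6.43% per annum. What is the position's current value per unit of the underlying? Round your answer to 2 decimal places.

PV(remaining dividends) I = 3.88·e^(−0.0643·1/12) + 12.30·e^(−0.0643·6/12) = 15.7701
Current forward F = (S − I)·e^(rT) = (611.97 − 15.7701)·e^(0.0643·9/12) = 596.1999 × 1.049407 = 625.6563
Value (long) = (F − K)·e^(−rT) = (625.6563 − 661.99) × 0.952919 = -34.6231
Value = -HK$34.62

-HK$34.62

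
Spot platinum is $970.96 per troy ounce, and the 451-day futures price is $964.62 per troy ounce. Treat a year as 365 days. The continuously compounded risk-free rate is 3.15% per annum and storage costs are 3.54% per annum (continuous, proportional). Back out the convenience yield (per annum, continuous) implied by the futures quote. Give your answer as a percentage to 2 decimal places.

F = S·e^((r+u−y)T) ⇒ (r+u−y) = ln(F/S)/T
ln(964.62/970.96) = -0.006551; /T ⇒ -0.005302
y = r + u − ln(F/S)/T = 0.0315 + 0.0354 + 0.005302 = 0.072202
y = 7.22%

7.22%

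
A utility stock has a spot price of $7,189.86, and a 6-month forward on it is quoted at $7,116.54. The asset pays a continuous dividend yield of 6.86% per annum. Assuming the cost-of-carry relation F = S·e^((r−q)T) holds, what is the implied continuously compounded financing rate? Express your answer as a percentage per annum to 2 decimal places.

From F = S·e^((r−q)T): (r − q) = ln(F/S)/T
ln(7116.54/7189.86) = ln(0.989802) = -0.010250
(r − q) = -0.010250 / (6/12) = -0.020500
r = ln(F/S)/T + q = -0.020500 + 0.0686 = 0.048100
r = 4.81%

4.81%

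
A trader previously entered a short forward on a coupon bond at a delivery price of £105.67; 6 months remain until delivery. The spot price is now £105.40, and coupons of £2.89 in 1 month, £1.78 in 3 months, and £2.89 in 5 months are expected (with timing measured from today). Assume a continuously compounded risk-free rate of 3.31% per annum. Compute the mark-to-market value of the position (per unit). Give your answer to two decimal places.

PV(remaining coupons) I = 2.89·e^(−0.0331·1/12) + 1.78·e^(−0.0331·3/12) + 2.89·e^(−0.0331·5/12) = 7.4978
Current forward F = (S − I)·e^(rT) = (105.40 − 7.4978)·e^(0.0331·6/12) = 97.9022 × 1.016688 = 99.5360
Value (long) = (F − K)·e^(−rT) = (99.5360 − 105.67) × 0.983586 = -6.0333
Short position value = −(long value) = £6.03

£6.03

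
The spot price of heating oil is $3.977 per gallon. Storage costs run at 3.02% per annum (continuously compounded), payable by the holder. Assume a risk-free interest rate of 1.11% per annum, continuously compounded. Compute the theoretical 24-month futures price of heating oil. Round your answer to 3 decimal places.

$4.319 per gallon

Net carry = r + u − y = 0.0111 + 0.0302 − 0.0000 = 0.0413
F = S·e^((r+u−y)T) = 3.977 · e^(0.0413 × 24/12) = 3.977 · e^0.082600
= 3.977 × 1.086107 = $4.319 per gallon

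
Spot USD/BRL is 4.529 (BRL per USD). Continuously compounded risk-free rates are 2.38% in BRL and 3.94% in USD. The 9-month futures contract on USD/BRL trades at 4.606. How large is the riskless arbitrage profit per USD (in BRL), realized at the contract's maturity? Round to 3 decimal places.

Fair futures: F* = S·e^(carry·T), with carry = (r_BRL − r_USD) = 0.0238 − 0.0394 = -0.0156
F* = 4.529 · e^(-0.0156 × 9/12) = 4.529 · e^-0.011700 = 4.529 × 0.988368 = 4.4763
Market 4.606 > fair 4.4763: forward overpriced → cash-and-carry (buy spot, short the forward).
At maturity, profit = |F_mkt − F*| = |4.606 − 4.4763| = 0.130 per USD (in BRL)

0.130 per USD (in BRL)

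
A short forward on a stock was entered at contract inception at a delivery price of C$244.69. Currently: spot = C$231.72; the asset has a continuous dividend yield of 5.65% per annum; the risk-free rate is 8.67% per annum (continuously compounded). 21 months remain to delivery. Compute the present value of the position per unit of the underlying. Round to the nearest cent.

C$0.34

Current fair forward for the remaining 21 months: F = S·e^((r − q)·T), (r − q) = 0.0867 − 0.0565 = 0.0302
F = 231.72 · e^(0.0302 × 21/12) = 231.72 × 1.054271 = 244.2957
Value of long forward = (F − K)·e^(−rT) = (244.2957 − 244.69) · e^(−0.0867·21/12)
= -0.3943 × 0.859225 = -0.34
Short position value = −(long value) = C$0.34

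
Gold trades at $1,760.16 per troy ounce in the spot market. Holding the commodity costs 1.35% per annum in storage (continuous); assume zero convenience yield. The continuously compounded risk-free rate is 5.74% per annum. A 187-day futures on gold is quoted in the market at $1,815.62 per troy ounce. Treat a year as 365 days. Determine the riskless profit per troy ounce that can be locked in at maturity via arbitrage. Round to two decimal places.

$9.65 per troy ounce

Fair futures: F* = S·e^(carry·T), with carry = (r + u) = 0.0574 + 0.0135 = 0.0709
F* = 1760.16 · e^(0.0709 × 187/365) = 1760.16 · e^0.03632411 = 1760.16 × 1.03699189 = $1825.2716
Market $1815.62 < fair $1825.2716: forward underpriced → reverse cash-and-carry (short spot, go long the forward).
At maturity, profit = |F_mkt − F*| = |1815.62 − 1825.2716| = $9.65 per troy ounce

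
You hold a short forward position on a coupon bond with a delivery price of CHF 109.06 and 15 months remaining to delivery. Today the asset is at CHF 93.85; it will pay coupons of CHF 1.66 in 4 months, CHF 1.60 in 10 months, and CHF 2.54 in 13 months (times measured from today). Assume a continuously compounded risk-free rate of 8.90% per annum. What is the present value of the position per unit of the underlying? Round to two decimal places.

PV(remaining coupons) I = 1.66·e^(−0.0890·4/12) + 1.60·e^(−0.0890·10/12) + 2.54·e^(−0.0890·13/12) = 5.4036
Current forward F = (S − I)·e^(rT) = (93.85 − 5.4036)·e^(0.0890·15/12) = 88.4464 × 1.117674 = 98.8542
Value (long) = (F − K)·e^(−rT) = (98.8542 − 109.06) × 0.894715 = -9.1313
Short position value = −(long value) = CHF 9.13

CHF 9.13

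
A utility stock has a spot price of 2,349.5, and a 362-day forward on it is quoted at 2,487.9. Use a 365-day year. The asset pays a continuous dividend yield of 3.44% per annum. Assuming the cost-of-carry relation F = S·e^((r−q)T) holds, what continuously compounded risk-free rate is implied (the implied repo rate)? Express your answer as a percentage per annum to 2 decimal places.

9.21%

From F = S·e^((r−q)T): (r − q) = ln(F/S)/T
ln(2487.9/2349.5) = ln(1.058906) = 0.057236
(r − q) = 0.057236 / (362/365) = 0.057710
r = ln(F/S)/T + q = 0.057710 + 0.0344 = 0.092110
r = 9.21%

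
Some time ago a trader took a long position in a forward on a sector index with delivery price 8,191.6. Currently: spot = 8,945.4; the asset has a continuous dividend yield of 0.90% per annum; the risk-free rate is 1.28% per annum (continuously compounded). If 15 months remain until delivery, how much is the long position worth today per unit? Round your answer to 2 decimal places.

783.75

Current fair forward for the remaining 15 months: F = S·e^((r − q)·T), (r − q) = 0.0128 − 0.0090 = 0.0038
F = 8945.4 · e^(0.0038 × 15/12) = 8945.4 × 1.00476130 = 8987.9917
Value of long forward = (F − K)·e^(−rT) = (8987.9917 − 8191.6) · e^(−0.0128·15/12)
= 796.3917 × 0.98412732 = 783.75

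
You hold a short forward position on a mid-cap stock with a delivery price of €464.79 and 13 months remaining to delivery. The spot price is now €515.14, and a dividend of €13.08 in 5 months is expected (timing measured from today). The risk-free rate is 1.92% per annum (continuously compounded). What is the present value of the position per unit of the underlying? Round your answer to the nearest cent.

PV(remaining dividends) I = 13.08·e^(−0.0192·5/12) = 12.9758
Current forward F = (S − I)·e^(rT) = (515.14 − 12.9758)·e^(0.0192·13/12) = 502.1642 × 1.021018 = 512.7187
Value (long) = (F − K)·e^(−rT) = (512.7187 − 464.79) × 0.979415 = 46.9421
Short position value = −(long value) = -€46.94

-€46.94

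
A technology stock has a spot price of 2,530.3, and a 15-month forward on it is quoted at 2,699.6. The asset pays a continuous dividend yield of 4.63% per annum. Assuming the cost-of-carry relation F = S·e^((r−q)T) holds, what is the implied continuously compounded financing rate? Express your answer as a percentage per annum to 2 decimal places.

From F = S·e^((r−q)T): (r − q) = ln(F/S)/T
ln(2699.6/2530.3) = ln(1.066909) = 0.064766
(r − q) = 0.064766 / (15/12) = 0.051813
r = ln(F/S)/T + q = 0.051813 + 0.0463 = 0.098113
r = 9.81%

9.81%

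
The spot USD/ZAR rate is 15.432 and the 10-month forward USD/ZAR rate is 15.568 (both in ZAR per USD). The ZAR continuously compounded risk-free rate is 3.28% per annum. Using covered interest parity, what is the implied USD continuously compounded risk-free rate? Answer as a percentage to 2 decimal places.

2.23%

F = S·e^((r_ZAR − r_USD)T) ⇒ r_USD = r_ZAR − ln(F/S)/T
ln(15.568/15.432) = 0.008774; /(10/12) = 0.010529
r_USD = 0.0328 − 0.010529 = 0.022271
r_USD = 2.23%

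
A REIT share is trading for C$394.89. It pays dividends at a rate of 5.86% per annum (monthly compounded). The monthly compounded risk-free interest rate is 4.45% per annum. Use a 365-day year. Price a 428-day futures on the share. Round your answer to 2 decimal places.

F = S · (1+r/12)^(12T) / (1+q/12)^(12T)
= 394.89 × 1.053465 / 1.070951 = 394.89 × 0.983672
F = C$388.44

C$388.44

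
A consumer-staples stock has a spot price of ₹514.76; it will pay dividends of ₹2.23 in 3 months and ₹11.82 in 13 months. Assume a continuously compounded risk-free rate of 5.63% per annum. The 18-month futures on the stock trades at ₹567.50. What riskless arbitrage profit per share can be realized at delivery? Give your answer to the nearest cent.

₹21.87 per share

PV(dividends) I = 2.23·e^(−0.0563·3/12) + 11.82·e^(−0.0563·13/12) = 13.3195
Fair futures F* = (S − I)·e^(rT) = (514.76 − 13.3195)·e^0.084450 = 501.4405 × 1.088118 = 545.6264
Market ₹567.50 > fair 545.6264: forward overpriced → cash-and-carry (borrow at r, buy the stock and collect the dividends, short the forward).
Profit at T = |F_mkt − F*| = |567.50 − 545.6264| = ₹21.87 per share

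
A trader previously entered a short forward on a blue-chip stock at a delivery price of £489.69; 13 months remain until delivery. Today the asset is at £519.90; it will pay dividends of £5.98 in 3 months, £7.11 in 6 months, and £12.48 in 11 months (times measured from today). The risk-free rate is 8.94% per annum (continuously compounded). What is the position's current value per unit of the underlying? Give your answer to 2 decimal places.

-£51.27

PV(remaining dividends) I = 5.98·e^(−0.0894·3/12) + 7.11·e^(−0.0894·6/12) + 12.48·e^(−0.0894·11/12) = 24.1451
Current forward F = (S − I)·e^(rT) = (519.90 − 24.1451)·e^(0.0894·13/12) = 495.7549 × 1.101695 = 546.1707
Value (long) = (F − K)·e^(−rT) = (546.1707 − 489.69) × 0.907692 = 51.2671
Short position value = −(long value) = -£51.27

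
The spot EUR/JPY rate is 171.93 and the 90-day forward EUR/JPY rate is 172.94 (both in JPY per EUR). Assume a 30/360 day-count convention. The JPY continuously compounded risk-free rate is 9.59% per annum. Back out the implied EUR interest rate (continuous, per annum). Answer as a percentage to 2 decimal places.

F = S·e^((r_JPY − r_EUR)T) ⇒ r_EUR = r_JPY − ln(F/S)/T
ln(172.94/171.93) = 0.005857; /(90/360) = 0.023428
r_EUR = 0.0959 − 0.023428 = 0.072472
r_EUR = 7.25%

7.25%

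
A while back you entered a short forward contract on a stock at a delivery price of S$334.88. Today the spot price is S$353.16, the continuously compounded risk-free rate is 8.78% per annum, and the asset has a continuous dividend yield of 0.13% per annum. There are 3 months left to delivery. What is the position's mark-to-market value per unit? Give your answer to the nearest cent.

-S$25.44

Current fair forward for the remaining 3 months: F = S·e^((r − q)·T), (r − q) = 0.0878 − 0.0013 = 0.0865
F = 353.16 · e^(0.0865 × 3/12) = 353.16 × 1.021861 = 360.8804
Value of long forward = (F − K)·e^(−rT) = (360.8804 − 334.88) · e^(−0.0878·3/12)
= 26.0004 × 0.978289 = 25.44
Short position value = −(long value) = -S$25.44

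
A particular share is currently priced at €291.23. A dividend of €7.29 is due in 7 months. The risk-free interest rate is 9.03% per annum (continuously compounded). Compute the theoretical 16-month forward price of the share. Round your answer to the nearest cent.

PV(dividends) I = 7.29·e^(−0.0903·7/12)
I = 6.9159
F = (S − I)·e^(rT) = (291.23 − 6.9159) · e^(0.0903·16/12)
= 284.3141 · e^0.120400 = 284.3141 × 1.127948 = €320.69

€320.69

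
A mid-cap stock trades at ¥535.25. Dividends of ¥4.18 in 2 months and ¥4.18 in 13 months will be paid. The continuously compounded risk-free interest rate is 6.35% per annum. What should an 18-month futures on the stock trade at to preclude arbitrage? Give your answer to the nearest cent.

PV(dividends) I = 4.18·e^(−0.0635·2/12) + 4.18·e^(−0.0635·13/12)
I = 4.1360 + 3.9021 = 8.0381
F = (S − I)·e^(rT) = (535.25 − 8.0381) · e^(0.0635·18/12)
= 527.2119 · e^0.095250 = 527.2119 × 1.099934 = ¥579.90

¥579.90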